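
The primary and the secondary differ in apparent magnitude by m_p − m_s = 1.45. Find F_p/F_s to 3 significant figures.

F_p/F_s = 10^(−(m_p − m_s)/2.5) = 10^(-1.45/2.5) = 10^-0.580 = 0.2630.

0.263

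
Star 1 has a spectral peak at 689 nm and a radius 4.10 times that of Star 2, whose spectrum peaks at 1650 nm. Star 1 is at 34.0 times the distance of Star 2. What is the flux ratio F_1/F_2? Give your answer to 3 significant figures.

0.478

Wien's law: T_1/T_2 = λ_2/λ_1 = 1650/689 = 2.395.
L_1/L_2 = (R_1/R_2)²(T_1/T_2)⁴ = (4.10)²(2.395)⁴ = 552.9.
F_1/F_2 = (L_1/L_2)/(d_1/d_2)² = 552.9/(34.0)² = 0.4783.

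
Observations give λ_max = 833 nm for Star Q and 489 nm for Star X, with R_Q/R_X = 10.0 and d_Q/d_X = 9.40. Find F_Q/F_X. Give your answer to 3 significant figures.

0.134

Wien's law: T_Q/T_X = λ_X/λ_Q = 489/833 = 0.5870.
L_Q/L_X = (R_Q/R_X)²(T_Q/T_X)⁴ = (10.0)²(0.5870)⁴ = 11.88.
F_Q/F_X = (L_Q/L_X)/(d_Q/d_X)² = 11.88/(9.40)² = 0.1344.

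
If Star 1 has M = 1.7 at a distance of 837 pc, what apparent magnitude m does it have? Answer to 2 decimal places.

m = M + 5 log₁₀(d/10 pc) = 1.7 + 5 log₁₀(837/10)
  = 1.7 + 5 × 1.923 = 1.7 + 9.61 = 11.31.

11.31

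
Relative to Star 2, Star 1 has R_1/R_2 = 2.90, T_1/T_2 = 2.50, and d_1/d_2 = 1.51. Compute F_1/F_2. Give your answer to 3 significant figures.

144

L_1/L_2 = (R_1/R_2)²(T_1/T_2)⁴ = (2.90)² × (2.50)⁴ = 328.5.
F_1/F_2 = (L_1/L_2)/(d_1/d_2)² = 328.5 / (1.51)² = 144.1.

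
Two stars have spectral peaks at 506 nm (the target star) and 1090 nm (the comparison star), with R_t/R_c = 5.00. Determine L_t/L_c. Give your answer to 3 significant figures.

538

Wien's law gives T ∝ 1/λ_max, so T_t/T_c = λ_c/λ_t = 1090/506 = 2.154.
Then L ∝ R²T⁴ gives L_t/L_c = (5.00)² × (2.154)⁴ = 25.00 × 21.53 = 538.3.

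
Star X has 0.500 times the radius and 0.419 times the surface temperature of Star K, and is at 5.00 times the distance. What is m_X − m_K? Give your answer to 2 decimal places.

L_X/L_K = (0.500)²(0.419)⁴ = 0.007705.
F_X/F_K = (L_X/L_K)/(d_X/d_K)² = 0.007705/25.00 = 3.082×10^-4.
m_X − m_K = −2.5 log₁₀(3.082×10^-4) = 8.78.

8.78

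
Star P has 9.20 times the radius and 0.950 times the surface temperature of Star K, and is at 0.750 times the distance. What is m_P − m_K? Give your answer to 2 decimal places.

-5.22

L_P/L_K = (9.20)²(0.950)⁴ = 68.94.
F_P/F_K = (L_P/L_K)/(d_P/d_K)² = 68.94/0.5625 = 122.6.
m_P − m_K = −2.5 log₁₀(122.6) = -5.22.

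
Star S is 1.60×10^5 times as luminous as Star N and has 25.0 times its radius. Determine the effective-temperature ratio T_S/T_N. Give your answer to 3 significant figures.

4.00

L ∝ R²T⁴ gives T ∝ (L/R²)^(1/4), so
T_S/T_N = (1.60×10^5 / 25.0²)^(1/4) = (256.0)^(1/4) = 4.000.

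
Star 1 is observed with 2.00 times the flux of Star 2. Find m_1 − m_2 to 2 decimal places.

-0.75

m_1 − m_2 = −2.5 log₁₀(F_1/F_2) = −2.5 log₁₀(2.00) = −2.5 × (0.301) = -0.753.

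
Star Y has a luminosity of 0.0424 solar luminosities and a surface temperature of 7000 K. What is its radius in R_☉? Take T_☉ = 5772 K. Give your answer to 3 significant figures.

R/R_☉ = √(L/L_☉) / (T/T_☉)² = √(0.0424) / (1.213)²
       = 0.2059 / 1.471 = 0.1400.

0.140 R_☉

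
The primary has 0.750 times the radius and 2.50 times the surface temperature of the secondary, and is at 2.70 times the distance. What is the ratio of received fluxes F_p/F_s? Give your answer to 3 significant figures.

L_p/L_s = (R_p/R_s)²(T_p/T_s)⁴ = (0.750)² × (2.50)⁴ = 21.97.
F_p/F_s = (L_p/L_s)/(d_p/d_s)² = 21.97 / (2.70)² = 3.014.

3.01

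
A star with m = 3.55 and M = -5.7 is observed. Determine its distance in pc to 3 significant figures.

708 pc

m − M = 5 log₁₀(d/10 pc)
3.55 − (-5.7) = 9.25 = 5 log₁₀(d/10)
d = 10 × 10^(9.25/5) = 10 × 10^1.850 = 707.9 pc.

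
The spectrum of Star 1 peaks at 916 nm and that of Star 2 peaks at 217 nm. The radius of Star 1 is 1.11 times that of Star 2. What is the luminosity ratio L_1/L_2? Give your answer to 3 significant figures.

0.00388

Wien's law gives T ∝ 1/λ_max, so T_1/T_2 = λ_2/λ_1 = 217/916 = 0.2369.
Then L ∝ R²T⁴ gives L_1/L_2 = (1.11)² × (0.2369)⁴ = 1.232 × 0.003150 = 0.003881.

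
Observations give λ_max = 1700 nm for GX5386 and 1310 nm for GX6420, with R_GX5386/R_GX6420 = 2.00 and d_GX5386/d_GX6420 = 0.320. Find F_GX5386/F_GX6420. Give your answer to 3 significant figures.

13.8

Wien's law: T_GX5386/T_GX6420 = λ_GX6420/λ_GX5386 = 1310/1700 = 0.7706.
L_GX5386/L_GX6420 = (R_GX5386/R_GX6420)²(T_GX5386/T_GX6420)⁴ = (2.00)²(0.7706)⁴ = 1.410.
F_GX5386/F_GX6420 = (L_GX5386/L_GX6420)/(d_GX5386/d_GX6420)² = 1.410/(0.320)² = 13.77.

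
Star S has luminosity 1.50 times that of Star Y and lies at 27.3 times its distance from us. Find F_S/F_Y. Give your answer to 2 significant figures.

F = L/(4πd²), so F_S/F_Y = (L_S/L_Y) / (d_S/d_Y)²
= 1.50 / (27.3)² = 1.50 / 745.3 = 0.002013.

0.0020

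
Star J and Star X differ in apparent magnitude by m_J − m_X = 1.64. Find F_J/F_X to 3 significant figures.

F_J/F_X = 10^(−(m_J − m_X)/2.5) = 10^(-1.64/2.5) = 10^-0.656 = 0.2208.

0.221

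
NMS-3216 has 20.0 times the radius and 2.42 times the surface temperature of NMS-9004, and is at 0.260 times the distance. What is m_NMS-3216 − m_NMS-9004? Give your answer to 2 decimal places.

L_NMS-3216/L_NMS-9004 = (20.0)²(2.42)⁴ = 1.372×10^4.
F_NMS-3216/F_NMS-9004 = (L_NMS-3216/L_NMS-9004)/(d_NMS-3216/d_NMS-9004)² = 1.372×10^4/0.06760 = 2.029×10^5.
m_NMS-3216 − m_NMS-9004 = −2.5 log₁₀(2.029×10^5) = -13.27.

-13.27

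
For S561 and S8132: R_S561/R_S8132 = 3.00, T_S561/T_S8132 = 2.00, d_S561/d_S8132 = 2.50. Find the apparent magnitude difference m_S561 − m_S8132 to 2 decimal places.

-3.41

L_S561/L_S8132 = (3.00)²(2.00)⁴ = 144.0.
F_S561/F_S8132 = (L_S561/L_S8132)/(d_S561/d_S8132)² = 144.0/6.250 = 23.04.
m_S561 − m_S8132 = −2.5 log₁₀(23.04) = -3.41.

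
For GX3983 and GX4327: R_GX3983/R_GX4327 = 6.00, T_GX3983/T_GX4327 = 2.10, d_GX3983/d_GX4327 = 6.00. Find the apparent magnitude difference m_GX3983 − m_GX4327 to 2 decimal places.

L_GX3983/L_GX4327 = (6.00)²(2.10)⁴ = 700.1.
F_GX3983/F_GX4327 = (L_GX3983/L_GX4327)/(d_GX3983/d_GX4327)² = 700.1/36.00 = 19.45.
m_GX3983 − m_GX4327 = −2.5 log₁₀(19.45) = -3.22.

-3.22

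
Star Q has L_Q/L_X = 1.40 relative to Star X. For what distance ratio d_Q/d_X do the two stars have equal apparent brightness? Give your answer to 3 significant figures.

Equal flux requires L_Q/d_Q² = L_X/d_X², so d_Q/d_X = √(L_Q/L_X)
= √(1.40) = 1.183.

1.18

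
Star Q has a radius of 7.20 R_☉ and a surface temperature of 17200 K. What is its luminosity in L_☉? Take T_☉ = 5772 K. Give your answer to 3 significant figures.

4.09×10^3 L_☉

L/L_☉ = (R/R_☉)² (T/T_☉)⁴ = (7.20)² × (17200/5772)⁴
       = 51.84 × (2.980)⁴ = 51.84 × 78.85 = 4088.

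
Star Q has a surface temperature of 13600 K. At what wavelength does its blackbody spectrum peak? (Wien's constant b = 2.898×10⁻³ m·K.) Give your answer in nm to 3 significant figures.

λ_max = b/T = 2.898×10⁻³ / 13600 = 2.13×10^-7 m = 213.1 nm.

213 nm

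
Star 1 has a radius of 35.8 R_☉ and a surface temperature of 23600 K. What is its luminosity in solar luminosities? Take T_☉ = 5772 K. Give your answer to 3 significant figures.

L/L_☉ = (R/R_☉)² (T/T_☉)⁴ = (35.8)² × (23600/5772)⁴
       = 1282 × (4.089)⁴ = 1282 × 279.5 = 3.582×10^5.

3.58×10^5 solar luminosities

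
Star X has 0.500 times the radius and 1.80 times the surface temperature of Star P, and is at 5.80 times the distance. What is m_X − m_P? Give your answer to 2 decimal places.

L_X/L_P = (0.500)²(1.80)⁴ = 2.624.
F_X/F_P = (L_X/L_P)/(d_X/d_P)² = 2.624/33.64 = 0.07801.
m_X − m_P = −2.5 log₁₀(0.07801) = 2.77.

2.77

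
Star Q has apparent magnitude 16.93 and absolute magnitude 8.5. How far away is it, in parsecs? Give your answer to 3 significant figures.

m − M = 5 log₁₀(d/10 pc)
16.93 − (8.5) = 8.43 = 5 log₁₀(d/10)
d = 10 × 10^(8.43/5) = 10 × 10^1.686 = 485.3 pc.

485 pc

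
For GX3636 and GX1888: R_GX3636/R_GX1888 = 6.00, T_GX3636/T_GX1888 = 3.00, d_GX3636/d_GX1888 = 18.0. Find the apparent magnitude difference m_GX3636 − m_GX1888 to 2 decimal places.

L_GX3636/L_GX1888 = (6.00)²(3.00)⁴ = 2916.
F_GX3636/F_GX1888 = (L_GX3636/L_GX1888)/(d_GX3636/d_GX1888)² = 2916/324.0 = 9.000.
m_GX3636 − m_GX1888 = −2.5 log₁₀(9.000) = -2.39.

-2.39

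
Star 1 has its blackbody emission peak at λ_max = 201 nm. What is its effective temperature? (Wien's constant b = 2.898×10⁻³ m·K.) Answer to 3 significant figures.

T = b/λ_max = 2.898×10⁻³ / (201×10⁻⁹) = 1.442×10^4 K.

1.44×10^4 K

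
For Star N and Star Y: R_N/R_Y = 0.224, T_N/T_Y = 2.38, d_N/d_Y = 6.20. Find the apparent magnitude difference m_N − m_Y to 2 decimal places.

L_N/L_Y = (0.224)²(2.38)⁴ = 1.610.
F_N/F_Y = (L_N/L_Y)/(d_N/d_Y)² = 1.610/38.44 = 0.04188.
m_N − m_Y = −2.5 log₁₀(0.04188) = 3.44.

3.44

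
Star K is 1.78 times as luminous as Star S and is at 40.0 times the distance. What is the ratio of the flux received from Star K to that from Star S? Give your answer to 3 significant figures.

F = L/(4πd²), so F_K/F_S = (L_K/L_S) / (d_K/d_S)²
= 1.78 / (40.0)² = 1.78 / 1600 = 0.001112.

0.00111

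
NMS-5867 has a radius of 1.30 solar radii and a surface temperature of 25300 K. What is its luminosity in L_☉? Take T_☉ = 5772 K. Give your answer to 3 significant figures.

L/L_☉ = (R/R_☉)² (T/T_☉)⁴ = (1.30)² × (25300/5772)⁴
       = 1.690 × (4.383)⁴ = 1.690 × 369.1 = 623.8.

624 L_☉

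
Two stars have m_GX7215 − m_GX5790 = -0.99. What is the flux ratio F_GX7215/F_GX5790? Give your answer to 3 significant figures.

2.49

F_GX7215/F_GX5790 = 10^(−(m_GX7215 − m_GX5790)/2.5) = 10^(0.99/2.5) = 10^0.396 = 2.489.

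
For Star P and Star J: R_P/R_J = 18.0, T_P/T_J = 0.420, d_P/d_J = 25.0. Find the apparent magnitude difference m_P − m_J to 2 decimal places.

L_P/L_J = (18.0)²(0.420)⁴ = 10.08.
F_P/F_J = (L_P/L_J)/(d_P/d_J)² = 10.08/625.0 = 0.01613.
m_P − m_J = −2.5 log₁₀(0.01613) = 4.48.

4.48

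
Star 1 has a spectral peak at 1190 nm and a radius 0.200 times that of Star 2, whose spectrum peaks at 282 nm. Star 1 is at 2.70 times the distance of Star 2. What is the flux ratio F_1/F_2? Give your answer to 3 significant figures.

1.73×10^-5

Wien's law: T_1/T_2 = λ_2/λ_1 = 282/1190 = 0.2370.
L_1/L_2 = (R_1/R_2)²(T_1/T_2)⁴ = (0.200)²(0.2370)⁴ = 1.261×10^-4.
F_1/F_2 = (L_1/L_2)/(d_1/d_2)² = 1.261×10^-4/(2.70)² = 1.730×10^-5.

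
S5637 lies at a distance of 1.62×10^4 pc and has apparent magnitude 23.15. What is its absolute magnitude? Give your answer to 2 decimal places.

M = m − 5 log₁₀(d/10 pc) = 23.15 − 5 log₁₀(1.62×10^4/10)
  = 23.15 − 5 × 3.210 = 23.15 − 16.05 = 7.10.

7.10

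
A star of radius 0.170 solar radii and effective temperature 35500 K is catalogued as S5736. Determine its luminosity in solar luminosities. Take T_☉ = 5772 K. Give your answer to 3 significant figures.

L/L_☉ = (R/R_☉)² (T/T_☉)⁴ = (0.170)² × (35500/5772)⁴
       = 0.02890 × (6.150)⁴ = 0.02890 × 1431 = 41.35.

41.4 solar luminosities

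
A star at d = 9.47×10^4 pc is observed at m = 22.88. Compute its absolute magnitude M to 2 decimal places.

3.00

M = m − 5 log₁₀(d/10 pc) = 22.88 − 5 log₁₀(9.47×10^4/10)
  = 22.88 − 5 × 3.976 = 22.88 − 19.88 = 3.00.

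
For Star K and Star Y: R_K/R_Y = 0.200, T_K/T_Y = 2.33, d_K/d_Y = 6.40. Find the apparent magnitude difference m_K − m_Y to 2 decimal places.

3.85

L_K/L_Y = (0.200)²(2.33)⁴ = 1.179.
F_K/F_Y = (L_K/L_Y)/(d_K/d_Y)² = 1.179/40.96 = 0.02878.
m_K − m_Y = −2.5 log₁₀(0.02878) = 3.85.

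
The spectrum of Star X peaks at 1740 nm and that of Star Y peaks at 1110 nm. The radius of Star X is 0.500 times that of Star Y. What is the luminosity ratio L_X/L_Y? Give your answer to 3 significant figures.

0.0414

Wien's law gives T ∝ 1/λ_max, so T_X/T_Y = λ_Y/λ_X = 1110/1740 = 0.6379.
Then L ∝ R²T⁴ gives L_X/L_Y = (0.500)² × (0.6379)⁴ = 0.2500 × 0.1656 = 0.04140.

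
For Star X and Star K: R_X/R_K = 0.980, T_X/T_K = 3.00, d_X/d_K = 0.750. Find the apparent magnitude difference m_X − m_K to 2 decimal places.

L_X/L_K = (0.980)²(3.00)⁴ = 77.79.
F_X/F_K = (L_X/L_K)/(d_X/d_K)² = 77.79/0.5625 = 138.3.
m_X − m_K = −2.5 log₁₀(138.3) = -5.35.

-5.35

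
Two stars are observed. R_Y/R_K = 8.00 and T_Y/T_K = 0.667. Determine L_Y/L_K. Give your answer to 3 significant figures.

From the Stefan–Boltzmann law, L ∝ R²T⁴, so
L_Y/L_K = (R_Y/R_K)² (T_Y/T_K)⁴ = (8.00)² × (0.667)⁴ = 64.00 × 0.1979 = 12.67.

12.7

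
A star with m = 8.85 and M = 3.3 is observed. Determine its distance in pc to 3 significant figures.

129 pc

m − M = 5 log₁₀(d/10 pc)
8.85 − (3.3) = 5.55 = 5 log₁₀(d/10)
d = 10 × 10^(5.55/5) = 10 × 10^1.110 = 128.8 pc.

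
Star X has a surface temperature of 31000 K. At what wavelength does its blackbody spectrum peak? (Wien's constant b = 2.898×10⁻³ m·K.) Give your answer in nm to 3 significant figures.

λ_max = b/T = 2.898×10⁻³ / 31000 = 9.35×10^-8 m = 93.48 nm.

93.5 nm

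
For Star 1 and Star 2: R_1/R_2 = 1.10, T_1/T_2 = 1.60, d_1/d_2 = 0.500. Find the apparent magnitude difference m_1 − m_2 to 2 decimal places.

-3.75

L_1/L_2 = (1.10)²(1.60)⁴ = 7.930.
F_1/F_2 = (L_1/L_2)/(d_1/d_2)² = 7.930/0.2500 = 31.72.
m_1 − m_2 = −2.5 log₁₀(31.72) = -3.75.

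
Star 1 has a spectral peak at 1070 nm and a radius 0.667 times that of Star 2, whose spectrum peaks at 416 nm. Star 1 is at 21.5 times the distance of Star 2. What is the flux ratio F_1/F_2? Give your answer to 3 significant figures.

2.20×10^-5

Wien's law: T_1/T_2 = λ_2/λ_1 = 416/1070 = 0.3888.
L_1/L_2 = (R_1/R_2)²(T_1/T_2)⁴ = (0.667)²(0.3888)⁴ = 0.01016.
F_1/F_2 = (L_1/L_2)/(d_1/d_2)² = 0.01016/(21.5)² = 2.199×10^-5.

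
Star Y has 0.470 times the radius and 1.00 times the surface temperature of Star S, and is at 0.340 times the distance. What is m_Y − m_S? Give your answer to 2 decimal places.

L_Y/L_S = (0.470)²(1.00)⁴ = 0.2209.
F_Y/F_S = (L_Y/L_S)/(d_Y/d_S)² = 0.2209/0.1156 = 1.911.
m_Y − m_S = −2.5 log₁₀(1.911) = -0.70.

-0.70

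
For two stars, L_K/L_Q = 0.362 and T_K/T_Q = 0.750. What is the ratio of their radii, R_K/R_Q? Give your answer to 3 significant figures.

L ∝ R²T⁴ gives R ∝ √L / T², so
R_K/R_Q = √(0.362) / (0.750)² = 0.6017 / 0.5625 = 1.070.

1.07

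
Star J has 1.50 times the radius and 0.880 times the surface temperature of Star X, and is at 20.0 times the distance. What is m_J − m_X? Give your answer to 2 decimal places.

6.18

L_J/L_X = (1.50)²(0.880)⁴ = 1.349.
F_J/F_X = (L_J/L_X)/(d_J/d_X)² = 1.349/400.0 = 0.003373.
m_J − m_X = −2.5 log₁₀(0.003373) = 6.18.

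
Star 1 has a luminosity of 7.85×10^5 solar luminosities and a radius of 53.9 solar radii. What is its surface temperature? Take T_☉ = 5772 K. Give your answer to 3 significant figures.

T/T_☉ = (L/L_☉)^(1/4) / (R/R_☉)^(1/2)
T = 5772 × (7.85×10^5)^(1/4) / √(53.9) = 5772 × 29.77 / 7.342 = 2.340×10^4 K.

2.34×10^4 K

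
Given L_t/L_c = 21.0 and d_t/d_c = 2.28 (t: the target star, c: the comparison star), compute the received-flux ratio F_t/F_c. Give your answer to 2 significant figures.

F = L/(4πd²), so F_t/F_c = (L_t/L_c) / (d_t/d_c)²
= 21.0 / (2.28)² = 21.0 / 5.198 = 4.040.

4.0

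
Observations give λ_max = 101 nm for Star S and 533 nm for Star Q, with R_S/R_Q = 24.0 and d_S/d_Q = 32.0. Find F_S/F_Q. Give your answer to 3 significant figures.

436

Wien's law: T_S/T_Q = λ_Q/λ_S = 533/101 = 5.277.
L_S/L_Q = (R_S/R_Q)²(T_S/T_Q)⁴ = (24.0)²(5.277)⁴ = 4.467×10^5.
F_S/F_Q = (L_S/L_Q)/(d_S/d_Q)² = 4.467×10^5/(32.0)² = 436.3.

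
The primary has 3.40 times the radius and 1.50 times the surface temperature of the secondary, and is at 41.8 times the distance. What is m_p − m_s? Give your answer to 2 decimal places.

3.69

L_p/L_s = (3.40)²(1.50)⁴ = 58.52.
F_p/F_s = (L_p/L_s)/(d_p/d_s)² = 58.52/1747 = 0.03349.
m_p − m_s = −2.5 log₁₀(0.03349) = 3.69.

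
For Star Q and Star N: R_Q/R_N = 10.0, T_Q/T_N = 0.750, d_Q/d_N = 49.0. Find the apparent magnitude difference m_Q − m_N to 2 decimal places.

L_Q/L_N = (10.0)²(0.750)⁴ = 31.64.
F_Q/F_N = (L_Q/L_N)/(d_Q/d_N)² = 31.64/2401 = 0.01318.
m_Q − m_N = −2.5 log₁₀(0.01318) = 4.70.

4.70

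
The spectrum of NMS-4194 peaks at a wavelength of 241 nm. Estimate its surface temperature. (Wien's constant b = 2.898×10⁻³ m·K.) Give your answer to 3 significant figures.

T = b/λ_max = 2.898×10⁻³ / (241×10⁻⁹) = 1.202×10^4 K.

1.20×10^4 K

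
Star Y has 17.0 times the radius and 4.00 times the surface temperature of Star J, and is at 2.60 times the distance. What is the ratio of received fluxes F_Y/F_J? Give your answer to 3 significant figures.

L_Y/L_J = (R_Y/R_J)²(T_Y/T_J)⁴ = (17.0)² × (4.00)⁴ = 7.398×10^4.
F_Y/F_J = (L_Y/L_J)/(d_Y/d_J)² = 7.398×10^4 / (2.60)² = 1.094×10^4.

1.09×10^4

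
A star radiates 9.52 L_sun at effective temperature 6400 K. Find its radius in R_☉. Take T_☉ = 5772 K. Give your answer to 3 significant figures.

2.51 R_☉

R/R_☉ = √(L/L_☉) / (T/T_☉)² = √(9.52) / (1.109)²
       = 3.085 / 1.229 = 2.510.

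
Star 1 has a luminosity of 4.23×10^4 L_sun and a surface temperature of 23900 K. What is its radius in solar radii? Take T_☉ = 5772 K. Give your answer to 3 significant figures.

R/R_☉ = √(L/L_☉) / (T/T_☉)² = √(4.23×10^4) / (4.141)²
       = 205.7 / 17.15 = 12.00.

12.0 solar radii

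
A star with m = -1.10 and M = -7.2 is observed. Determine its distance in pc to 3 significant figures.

m − M = 5 log₁₀(d/10 pc)
-1.10 − (-7.2) = 6.10 = 5 log₁₀(d/10)
d = 10 × 10^(6.10/5) = 10 × 10^1.220 = 166.0 pc.

166 pc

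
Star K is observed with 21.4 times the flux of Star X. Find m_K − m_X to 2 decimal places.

-3.33

m_K − m_X = −2.5 log₁₀(F_K/F_X) = −2.5 log₁₀(21.4) = −2.5 × (1.330) = -3.326.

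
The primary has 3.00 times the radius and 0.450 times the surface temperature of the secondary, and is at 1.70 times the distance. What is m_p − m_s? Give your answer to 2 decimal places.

L_p/L_s = (3.00)²(0.450)⁴ = 0.3691.
F_p/F_s = (L_p/L_s)/(d_p/d_s)² = 0.3691/2.890 = 0.1277.
m_p − m_s = −2.5 log₁₀(0.1277) = 2.23.

2.23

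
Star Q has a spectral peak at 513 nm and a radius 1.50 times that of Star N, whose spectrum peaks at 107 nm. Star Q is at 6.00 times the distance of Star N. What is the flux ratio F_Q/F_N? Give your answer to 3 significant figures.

1.18×10^-4

Wien's law: T_Q/T_N = λ_N/λ_Q = 107/513 = 0.2086.
L_Q/L_N = (R_Q/R_N)²(T_Q/T_N)⁴ = (1.50)²(0.2086)⁴ = 0.004258.
F_Q/F_N = (L_Q/L_N)/(d_Q/d_N)² = 0.004258/(6.00)² = 1.183×10^-4.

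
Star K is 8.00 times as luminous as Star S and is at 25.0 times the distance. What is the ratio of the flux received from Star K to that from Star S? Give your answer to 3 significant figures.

0.0128

F = L/(4πd²), so F_K/F_S = (L_K/L_S) / (d_K/d_S)²
= 8.00 / (25.0)² = 8.00 / 625.0 = 0.01280.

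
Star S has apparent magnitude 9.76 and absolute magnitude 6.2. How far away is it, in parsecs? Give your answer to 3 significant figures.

51.5 pc

m − M = 5 log₁₀(d/10 pc)
9.76 − (6.2) = 3.56 = 5 log₁₀(d/10)
d = 10 × 10^(3.56/5) = 10 × 10^0.712 = 51.52 pc.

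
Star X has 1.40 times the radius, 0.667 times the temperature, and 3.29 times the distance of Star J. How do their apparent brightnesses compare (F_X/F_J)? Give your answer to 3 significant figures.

0.0358

L_X/L_J = (R_X/R_J)²(T_X/T_J)⁴ = (1.40)² × (0.667)⁴ = 0.3879.
F_X/F_J = (L_X/L_J)/(d_X/d_J)² = 0.3879 / (3.29)² = 0.03584.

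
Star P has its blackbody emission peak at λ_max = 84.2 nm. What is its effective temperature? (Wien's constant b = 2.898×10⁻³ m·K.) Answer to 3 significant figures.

T = b/λ_max = 2.898×10⁻³ / (84.2×10⁻⁹) = 3.442×10^4 K.

3.44×10^4 K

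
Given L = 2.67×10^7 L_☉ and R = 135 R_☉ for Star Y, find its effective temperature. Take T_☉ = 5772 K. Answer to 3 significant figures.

3.57×10^4 K

T/T_☉ = (L/L_☉)^(1/4) / (R/R_☉)^(1/2)
T = 5772 × (2.67×10^7)^(1/4) / √(135) = 5772 × 71.88 / 11.62 = 3.571×10^4 K.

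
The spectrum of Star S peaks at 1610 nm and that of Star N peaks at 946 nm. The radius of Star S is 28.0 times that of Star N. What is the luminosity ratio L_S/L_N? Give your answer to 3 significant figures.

Wien's law gives T ∝ 1/λ_max, so T_S/T_N = λ_N/λ_S = 946/1610 = 0.5876.
Then L ∝ R²T⁴ gives L_S/L_N = (28.0)² × (0.5876)⁴ = 784.0 × 0.1192 = 93.45.

93.4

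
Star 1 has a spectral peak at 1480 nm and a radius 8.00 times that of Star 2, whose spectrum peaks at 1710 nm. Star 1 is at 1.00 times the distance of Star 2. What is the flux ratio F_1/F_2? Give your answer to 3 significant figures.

Wien's law: T_1/T_2 = λ_2/λ_1 = 1710/1480 = 1.155.
L_1/L_2 = (R_1/R_2)²(T_1/T_2)⁴ = (8.00)²(1.155)⁴ = 114.1.
F_1/F_2 = (L_1/L_2)/(d_1/d_2)² = 114.1/(1.00)² = 114.1.

114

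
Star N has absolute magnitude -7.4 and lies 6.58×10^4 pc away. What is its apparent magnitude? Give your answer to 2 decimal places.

m = M + 5 log₁₀(d/10 pc) = -7.4 + 5 log₁₀(6.58×10^4/10)
  = -7.4 + 5 × 3.818 = -7.4 + 19.09 = 11.69.

11.69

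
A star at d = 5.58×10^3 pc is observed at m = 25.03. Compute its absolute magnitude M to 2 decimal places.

11.30

M = m − 5 log₁₀(d/10 pc) = 25.03 − 5 log₁₀(5.58×10^3/10)
  = 25.03 − 5 × 2.747 = 25.03 − 13.73 = 11.30.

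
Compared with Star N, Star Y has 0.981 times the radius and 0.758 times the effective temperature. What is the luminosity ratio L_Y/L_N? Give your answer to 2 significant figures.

0.32

From the Stefan–Boltzmann law, L ∝ R²T⁴, so
L_Y/L_N = (R_Y/R_N)² (T_Y/T_N)⁴ = (0.981)² × (0.758)⁴ = 0.9624 × 0.3301 = 0.3177.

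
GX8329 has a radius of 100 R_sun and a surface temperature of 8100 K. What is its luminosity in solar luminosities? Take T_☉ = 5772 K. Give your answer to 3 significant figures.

L/L_☉ = (R/R_☉)² (T/T_☉)⁴ = (100)² × (8100/5772)⁴
       = 1.000×10^4 × (1.403)⁴ = 1.000×10^4 × 3.878 = 3.878×10^4.

3.88×10^4 solar luminosities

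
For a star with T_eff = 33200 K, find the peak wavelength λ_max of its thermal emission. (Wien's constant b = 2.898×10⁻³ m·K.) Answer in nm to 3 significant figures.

λ_max = b/T = 2.898×10⁻³ / 33200 = 8.73×10^-8 m = 87.29 nm.

87.3 nm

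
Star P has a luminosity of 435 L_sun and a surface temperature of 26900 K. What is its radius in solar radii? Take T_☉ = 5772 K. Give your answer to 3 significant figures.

0.960 solar radii

R/R_☉ = √(L/L_☉) / (T/T_☉)² = √(435) / (4.660)²
       = 20.86 / 21.72 = 0.9603.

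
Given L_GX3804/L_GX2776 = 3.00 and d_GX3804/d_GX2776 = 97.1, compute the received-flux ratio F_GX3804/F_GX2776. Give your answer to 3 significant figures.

3.18×10^-4

F = L/(4πd²), so F_GX3804/F_GX2776 = (L_GX3804/L_GX2776) / (d_GX3804/d_GX2776)²
= 3.00 / (97.1)² = 3.00 / 9428 = 3.182×10^-4.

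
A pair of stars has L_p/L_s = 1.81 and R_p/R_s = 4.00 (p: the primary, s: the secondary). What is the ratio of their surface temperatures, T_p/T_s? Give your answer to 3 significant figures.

L ∝ R²T⁴ gives T ∝ (L/R²)^(1/4), so
T_p/T_s = (1.81 / 4.00²)^(1/4) = (0.1131)^(1/4) = 0.5799.

0.580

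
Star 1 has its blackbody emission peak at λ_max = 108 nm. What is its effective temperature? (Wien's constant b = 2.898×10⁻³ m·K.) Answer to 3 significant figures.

T = b/λ_max = 2.898×10⁻³ / (108×10⁻⁹) = 2.683×10^4 K.

2.68×10^4 K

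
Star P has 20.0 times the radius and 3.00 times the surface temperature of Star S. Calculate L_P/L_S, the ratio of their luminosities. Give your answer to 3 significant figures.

From the Stefan–Boltzmann law, L ∝ R²T⁴, so
L_P/L_S = (R_P/R_S)² (T_P/T_S)⁴ = (20.0)² × (3.00)⁴ = 400.0 × 81.00 = 3.240×10^4.

3.24×10^4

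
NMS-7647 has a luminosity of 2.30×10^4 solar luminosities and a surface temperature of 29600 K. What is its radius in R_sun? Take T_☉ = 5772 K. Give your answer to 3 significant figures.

5.77 R_sun

R/R_☉ = √(L/L_☉) / (T/T_☉)² = √(2.30×10^4) / (5.128)²
       = 151.7 / 26.30 = 5.767.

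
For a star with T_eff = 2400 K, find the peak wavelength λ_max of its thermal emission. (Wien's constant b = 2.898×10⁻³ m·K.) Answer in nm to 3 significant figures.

λ_max = b/T = 2.898×10⁻³ / 2400 = 1.21×10^-6 m = 1208 nm.

1.21×10^3 nm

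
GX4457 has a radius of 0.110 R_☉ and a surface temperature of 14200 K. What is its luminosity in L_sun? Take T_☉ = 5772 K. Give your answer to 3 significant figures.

L/L_☉ = (R/R_☉)² (T/T_☉)⁴ = (0.110)² × (14200/5772)⁴
       = 0.01210 × (2.460)⁴ = 0.01210 × 36.63 = 0.4432.

0.443 L_sun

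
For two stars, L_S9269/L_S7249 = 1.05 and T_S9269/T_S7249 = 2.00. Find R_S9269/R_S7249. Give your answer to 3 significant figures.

0.256

L ∝ R²T⁴ gives R ∝ √L / T², so
R_S9269/R_S7249 = √(1.05) / (2.00)² = 1.025 / 4.000 = 0.2562.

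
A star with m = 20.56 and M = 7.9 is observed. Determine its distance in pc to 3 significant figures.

m − M = 5 log₁₀(d/10 pc)
20.56 − (7.9) = 12.66 = 5 log₁₀(d/10)
d = 10 × 10^(12.66/5) = 10 × 10^2.532 = 3404 pc.

3.40×10^3 pc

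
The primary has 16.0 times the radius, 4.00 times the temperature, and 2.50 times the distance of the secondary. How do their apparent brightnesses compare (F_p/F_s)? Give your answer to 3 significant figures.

1.05×10^4

L_p/L_s = (R_p/R_s)²(T_p/T_s)⁴ = (16.0)² × (4.00)⁴ = 6.554×10^4.
F_p/F_s = (L_p/L_s)/(d_p/d_s)² = 6.554×10^4 / (2.50)² = 1.049×10^4.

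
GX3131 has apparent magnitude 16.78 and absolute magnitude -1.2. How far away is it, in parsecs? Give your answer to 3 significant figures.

3.94×10^4 pc

m − M = 5 log₁₀(d/10 pc)
16.78 − (-1.2) = 17.98 = 5 log₁₀(d/10)
d = 10 × 10^(17.98/5) = 10 × 10^3.596 = 3.945×10^4 pc.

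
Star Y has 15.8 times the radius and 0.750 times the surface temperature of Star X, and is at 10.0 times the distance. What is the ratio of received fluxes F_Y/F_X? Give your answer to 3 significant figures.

L_Y/L_X = (R_Y/R_X)²(T_Y/T_X)⁴ = (15.8)² × (0.750)⁴ = 78.99.
F_Y/F_X = (L_Y/L_X)/(d_Y/d_X)² = 78.99 / (10.0)² = 0.7899.

0.790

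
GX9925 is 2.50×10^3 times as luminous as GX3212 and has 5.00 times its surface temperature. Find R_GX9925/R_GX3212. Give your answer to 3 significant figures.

2.00

L ∝ R²T⁴ gives R ∝ √L / T², so
R_GX9925/R_GX3212 = √(2.50×10^3) / (5.00)² = 50.00 / 25.00 = 2.000.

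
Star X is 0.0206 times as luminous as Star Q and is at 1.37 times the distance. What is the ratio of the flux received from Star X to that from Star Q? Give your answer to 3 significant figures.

0.0110

F = L/(4πd²), so F_X/F_Q = (L_X/L_Q) / (d_X/d_Q)²
= 0.0206 / (1.37)² = 0.0206 / 1.877 = 0.01098.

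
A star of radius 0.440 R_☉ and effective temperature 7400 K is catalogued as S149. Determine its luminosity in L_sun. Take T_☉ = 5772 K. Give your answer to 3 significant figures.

0.523 L_sun

L/L_☉ = (R/R_☉)² (T/T_☉)⁴ = (0.440)² × (7400/5772)⁴
       = 0.1936 × (1.282)⁴ = 0.1936 × 2.702 = 0.5230.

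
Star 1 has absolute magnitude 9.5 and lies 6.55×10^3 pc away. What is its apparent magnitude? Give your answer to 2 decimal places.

23.58

m = M + 5 log₁₀(d/10 pc) = 9.5 + 5 log₁₀(6.55×10^3/10)
  = 9.5 + 5 × 2.816 = 9.5 + 14.08 = 23.58.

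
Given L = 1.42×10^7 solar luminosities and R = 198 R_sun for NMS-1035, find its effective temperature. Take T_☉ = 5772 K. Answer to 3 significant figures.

T/T_☉ = (L/L_☉)^(1/4) / (R/R_☉)^(1/2)
T = 5772 × (1.42×10^7)^(1/4) / √(198) = 5772 × 61.39 / 14.07 = 2.518×10^4 K.

2.52×10^4 K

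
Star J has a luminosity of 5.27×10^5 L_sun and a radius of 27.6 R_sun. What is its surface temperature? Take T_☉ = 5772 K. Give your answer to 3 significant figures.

2.96×10^4 K

T/T_☉ = (L/L_☉)^(1/4) / (R/R_☉)^(1/2)
T = 5772 × (5.27×10^5)^(1/4) / √(27.6) = 5772 × 26.94 / 5.254 = 2.960×10^4 K.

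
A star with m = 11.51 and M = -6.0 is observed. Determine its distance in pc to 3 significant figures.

m − M = 5 log₁₀(d/10 pc)
11.51 − (-6.0) = 17.51 = 5 log₁₀(d/10)
d = 10 × 10^(17.51/5) = 10 × 10^3.502 = 3.177×10^4 pc.

3.18×10^4 pc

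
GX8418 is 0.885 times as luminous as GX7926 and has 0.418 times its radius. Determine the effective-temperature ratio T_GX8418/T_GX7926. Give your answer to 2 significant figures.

1.5

L ∝ R²T⁴ gives T ∝ (L/R²)^(1/4), so
T_GX8418/T_GX7926 = (0.885 / 0.418²)^(1/4) = (5.065)^(1/4) = 1.500.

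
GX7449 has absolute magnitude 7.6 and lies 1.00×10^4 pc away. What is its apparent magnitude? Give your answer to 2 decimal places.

m = M + 5 log₁₀(d/10 pc) = 7.6 + 5 log₁₀(1.00×10^4/10)
  = 7.6 + 5 × 3.000 = 7.6 + 15.00 = 22.60.

22.60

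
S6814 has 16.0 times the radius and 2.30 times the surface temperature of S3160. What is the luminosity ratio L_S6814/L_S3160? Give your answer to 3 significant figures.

7.16×10^3

From the Stefan–Boltzmann law, L ∝ R²T⁴, so
L_S6814/L_S3160 = (R_S6814/R_S3160)² (T_S6814/T_S3160)⁴ = (16.0)² × (2.30)⁴ = 256.0 × 27.98 = 7164.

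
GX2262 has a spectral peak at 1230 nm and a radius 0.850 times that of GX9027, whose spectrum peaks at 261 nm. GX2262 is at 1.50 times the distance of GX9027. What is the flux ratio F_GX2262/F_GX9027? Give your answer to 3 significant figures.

Wien's law: T_GX2262/T_GX9027 = λ_GX9027/λ_GX2262 = 261/1230 = 0.2122.
L_GX2262/L_GX9027 = (R_GX2262/R_GX9027)²(T_GX2262/T_GX9027)⁴ = (0.850)²(0.2122)⁴ = 0.001465.
F_GX2262/F_GX9027 = (L_GX2262/L_GX9027)/(d_GX2262/d_GX9027)² = 0.001465/(1.50)² = 6.510×10^-4.

6.51×10^-4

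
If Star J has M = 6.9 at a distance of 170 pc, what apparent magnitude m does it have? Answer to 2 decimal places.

m = M + 5 log₁₀(d/10 pc) = 6.9 + 5 log₁₀(170/10)
  = 6.9 + 5 × 1.230 = 6.9 + 6.15 = 13.05.

13.05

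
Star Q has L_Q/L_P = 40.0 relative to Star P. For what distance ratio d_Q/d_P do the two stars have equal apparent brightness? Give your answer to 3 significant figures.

6.32

Equal flux requires L_Q/d_Q² = L_P/d_P², so d_Q/d_P = √(L_Q/L_P)
= √(40.0) = 6.325.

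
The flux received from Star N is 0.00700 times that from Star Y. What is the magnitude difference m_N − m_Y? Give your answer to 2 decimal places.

5.39

m_N − m_Y = −2.5 log₁₀(F_N/F_Y) = −2.5 log₁₀(0.00700) = −2.5 × (-2.155) = 5.387.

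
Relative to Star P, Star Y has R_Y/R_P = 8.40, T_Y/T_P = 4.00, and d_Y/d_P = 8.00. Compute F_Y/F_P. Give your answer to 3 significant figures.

282

L_Y/L_P = (R_Y/R_P)²(T_Y/T_P)⁴ = (8.40)² × (4.00)⁴ = 1.806×10^4.
F_Y/F_P = (L_Y/L_P)/(d_Y/d_P)² = 1.806×10^4 / (8.00)² = 282.2.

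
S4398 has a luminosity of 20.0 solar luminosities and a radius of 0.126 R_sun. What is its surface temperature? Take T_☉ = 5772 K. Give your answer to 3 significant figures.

3.44×10^4 K

T/T_☉ = (L/L_☉)^(1/4) / (R/R_☉)^(1/2)
T = 5772 × (20.0)^(1/4) / √(0.126) = 5772 × 2.115 / 0.3550 = 3.439×10^4 K.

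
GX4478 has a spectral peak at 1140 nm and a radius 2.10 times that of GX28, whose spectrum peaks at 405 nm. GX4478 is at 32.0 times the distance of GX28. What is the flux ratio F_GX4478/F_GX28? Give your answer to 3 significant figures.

Wien's law: T_GX4478/T_GX28 = λ_GX28/λ_GX4478 = 405/1140 = 0.3553.
L_GX4478/L_GX28 = (R_GX4478/R_GX28)²(T_GX4478/T_GX28)⁴ = (2.10)²(0.3553)⁴ = 0.07025.
F_GX4478/F_GX28 = (L_GX4478/L_GX28)/(d_GX4478/d_GX28)² = 0.07025/(32.0)² = 6.860×10^-5.

6.86×10^-5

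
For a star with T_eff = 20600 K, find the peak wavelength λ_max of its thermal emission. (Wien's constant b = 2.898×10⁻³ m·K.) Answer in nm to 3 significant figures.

λ_max = b/T = 2.898×10⁻³ / 20600 = 1.41×10^-7 m = 140.7 nm.

141 nm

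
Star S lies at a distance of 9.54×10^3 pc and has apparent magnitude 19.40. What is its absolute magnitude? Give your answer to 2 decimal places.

4.50

M = m − 5 log₁₀(d/10 pc) = 19.40 − 5 log₁₀(9.54×10^3/10)
  = 19.40 − 5 × 2.980 = 19.40 − 14.90 = 4.50.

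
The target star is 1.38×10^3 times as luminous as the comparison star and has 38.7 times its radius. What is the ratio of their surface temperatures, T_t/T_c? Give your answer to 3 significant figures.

0.980

L ∝ R²T⁴ gives T ∝ (L/R²)^(1/4), so
T_t/T_c = (1.38×10^3 / 38.7²)^(1/4) = (0.9214)^(1/4) = 0.9797.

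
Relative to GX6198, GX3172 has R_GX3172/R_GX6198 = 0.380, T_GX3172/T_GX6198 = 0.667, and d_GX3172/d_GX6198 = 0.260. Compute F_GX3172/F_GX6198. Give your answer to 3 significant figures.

0.423

L_GX3172/L_GX6198 = (R_GX3172/R_GX6198)²(T_GX3172/T_GX6198)⁴ = (0.380)² × (0.667)⁴ = 0.02858.
F_GX3172/F_GX6198 = (L_GX3172/L_GX6198)/(d_GX3172/d_GX6198)² = 0.02858 / (0.260)² = 0.4228.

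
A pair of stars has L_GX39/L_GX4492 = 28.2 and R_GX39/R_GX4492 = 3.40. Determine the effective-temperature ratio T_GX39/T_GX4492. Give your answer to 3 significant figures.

1.25

L ∝ R²T⁴ gives T ∝ (L/R²)^(1/4), so
T_GX39/T_GX4492 = (28.2 / 3.40²)^(1/4) = (2.439)^(1/4) = 1.250.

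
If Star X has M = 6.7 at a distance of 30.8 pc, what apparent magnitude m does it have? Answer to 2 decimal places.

9.14

m = M + 5 log₁₀(d/10 pc) = 6.7 + 5 log₁₀(30.8/10)
  = 6.7 + 5 × 0.489 = 6.7 + 2.44 = 9.14.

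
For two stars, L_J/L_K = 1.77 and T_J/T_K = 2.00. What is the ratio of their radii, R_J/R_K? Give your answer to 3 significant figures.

L ∝ R²T⁴ gives R ∝ √L / T², so
R_J/R_K = √(1.77) / (2.00)² = 1.330 / 4.000 = 0.3326.

0.333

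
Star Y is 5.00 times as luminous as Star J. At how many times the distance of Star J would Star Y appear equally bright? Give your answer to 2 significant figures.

Equal flux requires L_Y/d_Y² = L_J/d_J², so d_Y/d_J = √(L_Y/L_J)
= √(5.00) = 2.236.

2.2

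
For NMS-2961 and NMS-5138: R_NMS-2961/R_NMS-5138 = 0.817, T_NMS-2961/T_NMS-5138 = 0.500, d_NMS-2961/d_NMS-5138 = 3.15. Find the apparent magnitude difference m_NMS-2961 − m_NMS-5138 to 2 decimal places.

L_NMS-2961/L_NMS-5138 = (0.817)²(0.500)⁴ = 0.04172.
F_NMS-2961/F_NMS-5138 = (L_NMS-2961/L_NMS-5138)/(d_NMS-2961/d_NMS-5138)² = 0.04172/9.922 = 0.004204.
m_NMS-2961 − m_NMS-5138 = −2.5 log₁₀(0.004204) = 5.94.

5.94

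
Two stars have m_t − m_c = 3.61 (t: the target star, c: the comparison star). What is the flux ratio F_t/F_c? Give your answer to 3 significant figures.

F_t/F_c = 10^(−(m_t − m_c)/2.5) = 10^(-3.61/2.5) = 10^-1.444 = 0.03597.

0.0360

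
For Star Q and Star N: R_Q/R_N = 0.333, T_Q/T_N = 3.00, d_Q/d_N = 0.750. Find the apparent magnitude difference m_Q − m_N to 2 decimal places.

-3.01

L_Q/L_N = (0.333)²(3.00)⁴ = 8.982.
F_Q/F_N = (L_Q/L_N)/(d_Q/d_N)² = 8.982/0.5625 = 15.97.
m_Q − m_N = −2.5 log₁₀(15.97) = -3.01.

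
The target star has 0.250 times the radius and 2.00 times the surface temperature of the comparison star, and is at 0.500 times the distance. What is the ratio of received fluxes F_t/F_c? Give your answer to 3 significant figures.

4.00

L_t/L_c = (R_t/R_c)²(T_t/T_c)⁴ = (0.250)² × (2.00)⁴ = 1.000.
F_t/F_c = (L_t/L_c)/(d_t/d_c)² = 1.000 / (0.500)² = 4.000.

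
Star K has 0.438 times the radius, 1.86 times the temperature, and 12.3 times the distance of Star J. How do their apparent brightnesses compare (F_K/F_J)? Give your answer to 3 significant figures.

L_K/L_J = (R_K/R_J)²(T_K/T_J)⁴ = (0.438)² × (1.86)⁴ = 2.296.
F_K/F_J = (L_K/L_J)/(d_K/d_J)² = 2.296 / (12.3)² = 0.01518.

0.0152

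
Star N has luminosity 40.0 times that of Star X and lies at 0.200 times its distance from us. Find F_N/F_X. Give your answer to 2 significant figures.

F = L/(4πd²), so F_N/F_X = (L_N/L_X) / (d_N/d_X)²
= 40.0 / (0.200)² = 40.0 / 0.04000 = 1000.

1.0×10^3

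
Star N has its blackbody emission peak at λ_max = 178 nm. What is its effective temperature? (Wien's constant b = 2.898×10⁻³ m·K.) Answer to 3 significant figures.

1.63×10^4 K

T = b/λ_max = 2.898×10⁻³ / (178×10⁻⁹) = 1.628×10^4 K.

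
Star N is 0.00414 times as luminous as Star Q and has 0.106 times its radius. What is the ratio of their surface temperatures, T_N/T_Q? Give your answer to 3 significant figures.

L ∝ R²T⁴ gives T ∝ (L/R²)^(1/4), so
T_N/T_Q = (0.00414 / 0.106²)^(1/4) = (0.3685)^(1/4) = 0.7791.

0.779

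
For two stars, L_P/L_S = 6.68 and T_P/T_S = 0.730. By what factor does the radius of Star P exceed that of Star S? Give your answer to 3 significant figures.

L ∝ R²T⁴ gives R ∝ √L / T², so
R_P/R_S = √(6.68) / (0.730)² = 2.585 / 0.5329 = 4.850.

4.85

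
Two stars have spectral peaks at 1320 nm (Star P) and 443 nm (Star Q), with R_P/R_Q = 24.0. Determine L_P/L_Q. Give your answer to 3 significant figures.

Wien's law gives T ∝ 1/λ_max, so T_P/T_Q = λ_Q/λ_P = 443/1320 = 0.3356.
Then L ∝ R²T⁴ gives L_P/L_Q = (24.0)² × (0.3356)⁴ = 576.0 × 0.01269 = 7.307.

7.31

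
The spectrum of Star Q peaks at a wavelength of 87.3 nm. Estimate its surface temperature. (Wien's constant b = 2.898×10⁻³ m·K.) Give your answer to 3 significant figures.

3.32×10^4 K

T = b/λ_max = 2.898×10⁻³ / (87.3×10⁻⁹) = 3.320×10^4 K.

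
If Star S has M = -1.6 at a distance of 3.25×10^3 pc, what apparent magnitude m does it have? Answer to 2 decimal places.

m = M + 5 log₁₀(d/10 pc) = -1.6 + 5 log₁₀(3.25×10^3/10)
  = -1.6 + 5 × 2.512 = -1.6 + 12.56 = 10.96.

10.96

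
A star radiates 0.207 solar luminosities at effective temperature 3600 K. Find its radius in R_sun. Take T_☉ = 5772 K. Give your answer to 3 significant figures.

R/R_☉ = √(L/L_☉) / (T/T_☉)² = √(0.207) / (0.6237)²
       = 0.4550 / 0.3890 = 1.170.

1.17 R_sun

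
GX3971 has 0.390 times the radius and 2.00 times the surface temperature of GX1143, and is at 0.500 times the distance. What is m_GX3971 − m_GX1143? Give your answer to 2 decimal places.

L_GX3971/L_GX1143 = (0.390)²(2.00)⁴ = 2.434.
F_GX3971/F_GX1143 = (L_GX3971/L_GX1143)/(d_GX3971/d_GX1143)² = 2.434/0.2500 = 9.734.
m_GX3971 − m_GX1143 = −2.5 log₁₀(9.734) = -2.47.

-2.47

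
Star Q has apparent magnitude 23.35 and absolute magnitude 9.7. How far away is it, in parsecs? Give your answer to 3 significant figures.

5.37×10^3 pc

m − M = 5 log₁₀(d/10 pc)
23.35 − (9.7) = 13.65 = 5 log₁₀(d/10)
d = 10 × 10^(13.65/5) = 10 × 10^2.730 = 5370 pc.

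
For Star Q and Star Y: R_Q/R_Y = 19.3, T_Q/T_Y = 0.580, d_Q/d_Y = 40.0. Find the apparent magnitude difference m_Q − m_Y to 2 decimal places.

3.95

L_Q/L_Y = (19.3)²(0.580)⁴ = 42.15.
F_Q/F_Y = (L_Q/L_Y)/(d_Q/d_Y)² = 42.15/1600 = 0.02635.
m_Q − m_Y = −2.5 log₁₀(0.02635) = 3.95.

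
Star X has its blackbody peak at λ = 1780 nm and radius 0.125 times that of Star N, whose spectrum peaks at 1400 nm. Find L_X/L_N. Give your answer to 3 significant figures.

Wien's law gives T ∝ 1/λ_max, so T_X/T_N = λ_N/λ_X = 1400/1780 = 0.7865.
Then L ∝ R²T⁴ gives L_X/L_N = (0.125)² × (0.7865)⁴ = 0.01562 × 0.3827 = 0.005979.

0.00598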